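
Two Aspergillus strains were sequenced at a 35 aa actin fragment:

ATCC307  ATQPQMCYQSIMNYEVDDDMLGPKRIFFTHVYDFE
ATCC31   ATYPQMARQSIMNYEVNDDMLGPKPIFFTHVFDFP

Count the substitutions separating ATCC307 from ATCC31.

7

The sequences differ at positions 3 (Q/Y), 7 (C/A), 8 (Y/R), 17 (D/N), 25 (R/P), 32 (Y/F), 35 (E/P).
That gives 7 mismatches out of 35 aligned sites, so the Hamming distance is 7.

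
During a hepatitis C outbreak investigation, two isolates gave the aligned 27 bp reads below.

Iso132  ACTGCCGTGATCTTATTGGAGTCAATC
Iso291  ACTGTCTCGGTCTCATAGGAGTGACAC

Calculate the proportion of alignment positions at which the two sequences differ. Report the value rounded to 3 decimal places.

0.333

The sequences differ at positions 5 (C/T), 7 (G/T), 8 (T/C), 10 (A/G), 14 (T/C), 17 (T/A), 23 (C/G), 25 (A/C), 26 (T/A).
There are 9 differences over 27 sites, so p = 9/27 = 0.333.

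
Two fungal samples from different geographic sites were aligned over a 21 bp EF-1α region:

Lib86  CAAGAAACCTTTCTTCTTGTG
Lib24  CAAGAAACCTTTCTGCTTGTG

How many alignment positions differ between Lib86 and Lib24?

1

A single mismatch occurs at site 15 (T/G).
That gives 1 mismatch out of 21 aligned sites, so the Hamming distance is 1.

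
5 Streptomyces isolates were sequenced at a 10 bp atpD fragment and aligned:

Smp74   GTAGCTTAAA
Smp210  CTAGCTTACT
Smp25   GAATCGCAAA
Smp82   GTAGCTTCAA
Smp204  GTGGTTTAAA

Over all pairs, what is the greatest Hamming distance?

Pairwise Hamming distances:
  Smp74 vs Smp210: 3
  Smp74 vs Smp25: 4
  Smp74 vs Smp82: 1
  Smp74 vs Smp204: 2
  Smp210 vs Smp25: 7
  Smp210 vs Smp82: 4
  Smp210 vs Smp204: 5
  Smp25 vs Smp82: 5
  Smp25 vs Smp204: 6
  Smp82 vs Smp204: 3
The largest is 7, between Smp210 and Smp25.

7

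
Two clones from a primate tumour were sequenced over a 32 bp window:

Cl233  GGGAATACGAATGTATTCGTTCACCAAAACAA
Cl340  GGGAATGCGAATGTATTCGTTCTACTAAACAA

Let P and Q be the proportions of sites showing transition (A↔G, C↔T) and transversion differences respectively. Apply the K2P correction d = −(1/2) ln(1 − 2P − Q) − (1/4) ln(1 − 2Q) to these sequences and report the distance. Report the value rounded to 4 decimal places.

0.1369

Differing sites — 7:A/G (Ti); 23:A/T (Tv); 24:C/A (Tv); 26:A/T (Tv).
Of the 4 differences, 1 transition and 3 transversions over 32 sites: P = 1/32 = 0.031250, Q = 3/32 = 0.093750.
d = −0.5·ln(0.843750) − 0.25·ln(0.812500) = −0.5·(-0.169899) − 0.25·(-0.207639) = 0.1369.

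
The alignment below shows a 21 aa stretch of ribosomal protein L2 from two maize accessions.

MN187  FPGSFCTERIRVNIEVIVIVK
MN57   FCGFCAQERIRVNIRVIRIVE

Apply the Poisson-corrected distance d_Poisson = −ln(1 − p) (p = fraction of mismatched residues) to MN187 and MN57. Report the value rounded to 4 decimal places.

Mismatches occur at site 2 (P→C), site 4 (S→F), site 5 (F→C), site 6 (C→A), site 7 (T→Q), site 15 (E→R), site 18 (V→R), site 21 (K→E).
p = 8/21 = 0.380952.
d = −ln(1 − 0.380952) = −ln(0.619048) = 0.4796.

0.4796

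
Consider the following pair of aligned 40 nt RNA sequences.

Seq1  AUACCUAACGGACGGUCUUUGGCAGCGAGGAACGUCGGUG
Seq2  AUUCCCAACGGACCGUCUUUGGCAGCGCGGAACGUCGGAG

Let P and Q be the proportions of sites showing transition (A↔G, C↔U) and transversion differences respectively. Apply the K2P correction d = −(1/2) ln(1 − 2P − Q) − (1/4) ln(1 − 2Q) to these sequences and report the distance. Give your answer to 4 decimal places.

0.1370

Differing sites — 3:A/U (Tv); 6:U/C (Ti); 14:G/C (Tv); 28:A/C (Tv); 39:U/A (Tv).
Of the 5 differences, 1 transition and 4 transversions over 40 sites: P = 1/40 = 0.025000, Q = 4/40 = 0.100000.
d = −0.5·ln(0.850000) − 0.25·ln(0.800000) = −0.5·(-0.162519) − 0.25·(-0.223144) = 0.1370.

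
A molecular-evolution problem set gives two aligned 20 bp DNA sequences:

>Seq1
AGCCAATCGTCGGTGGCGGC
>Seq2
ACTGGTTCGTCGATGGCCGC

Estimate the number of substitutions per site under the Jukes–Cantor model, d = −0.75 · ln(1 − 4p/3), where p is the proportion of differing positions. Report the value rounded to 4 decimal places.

Differing sites — 2:G/C; 3:C/T; 4:C/G; 5:A/G; 6:A/T; 13:G/A; 18:G/C.
p = 7/20 = 0.350000.
d = −0.75 · ln(1 − (4/3)·0.350000) = −0.75 · ln(0.533333) = −0.75 · (-0.628609) = 0.4715.

0.4715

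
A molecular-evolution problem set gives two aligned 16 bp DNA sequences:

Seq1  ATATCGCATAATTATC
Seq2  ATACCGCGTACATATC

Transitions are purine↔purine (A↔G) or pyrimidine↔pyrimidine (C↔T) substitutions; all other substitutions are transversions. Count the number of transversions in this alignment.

Differing sites — 4:T/C (Ti); 8:A/G (Ti); 11:A/C (Tv); 12:T/A (Tv).
Of the 4 differences, 2 transitions and 2 transversions, so the answer is 2.

2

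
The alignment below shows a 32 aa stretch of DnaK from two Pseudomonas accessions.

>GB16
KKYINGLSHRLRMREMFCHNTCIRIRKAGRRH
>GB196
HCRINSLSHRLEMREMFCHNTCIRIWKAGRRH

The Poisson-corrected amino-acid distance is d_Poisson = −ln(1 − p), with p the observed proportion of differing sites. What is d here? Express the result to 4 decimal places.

Differing sites — 1:K/H; 2:K/C; 3:Y/R; 6:G/S; 12:R/E; 26:R/W.
p = 6/32 = 0.187500.
d = −ln(1 − 0.187500) = −ln(0.812500) = 0.2076.

0.2076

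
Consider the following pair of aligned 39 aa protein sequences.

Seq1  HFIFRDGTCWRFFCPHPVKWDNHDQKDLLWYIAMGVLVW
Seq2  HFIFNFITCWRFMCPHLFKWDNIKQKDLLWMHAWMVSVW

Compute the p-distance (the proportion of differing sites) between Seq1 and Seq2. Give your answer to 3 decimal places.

0.333

Differing sites — 5:R/N; 6:D/F; 7:G/I; 13:F/M; 17:P/L; 18:V/F; 23:H/I; 24:D/K; 31:Y/M; 32:I/H; 34:M/W; 35:G/M; 37:L/S.
There are 13 differences over 39 sites, so p = 13/39 = 0.333.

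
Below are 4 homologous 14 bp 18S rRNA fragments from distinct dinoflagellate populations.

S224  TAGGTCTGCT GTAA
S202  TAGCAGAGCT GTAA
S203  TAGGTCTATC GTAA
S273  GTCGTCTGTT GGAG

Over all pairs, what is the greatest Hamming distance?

Pairwise Hamming distances:
  S224 vs S202: 4
  S224 vs S203: 3
  S224 vs S273: 6
  S202 vs S203: 7
  S202 vs S273: 10
  S203 vs S273: 7
The largest is 10, between S202 and S273.

10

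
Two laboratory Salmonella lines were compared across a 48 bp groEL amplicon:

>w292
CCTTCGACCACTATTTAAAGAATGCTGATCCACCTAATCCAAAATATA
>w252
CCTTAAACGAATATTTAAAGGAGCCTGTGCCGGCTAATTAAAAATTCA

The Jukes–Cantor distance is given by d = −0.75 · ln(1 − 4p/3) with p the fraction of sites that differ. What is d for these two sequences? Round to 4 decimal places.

0.4042

Mismatches occur at site 5 (C↔A), site 6 (G↔A), site 9 (C↔G), site 11 (C↔A), site 21 (A↔G), site 23 (T↔G), site 24 (G↔C), site 28 (A↔T), site 29 (T↔G), site 32 (A↔G), site 33 (C↔G), site 39 (C↔T), site 40 (C↔A), site 46 (A↔T), site 47 (T↔C).
p = 15/48 = 0.312500.
d = −0.75 · ln(1 − (4/3)·0.312500) = −0.75 · ln(0.583333) = −0.75 · (-0.538997) = 0.4042.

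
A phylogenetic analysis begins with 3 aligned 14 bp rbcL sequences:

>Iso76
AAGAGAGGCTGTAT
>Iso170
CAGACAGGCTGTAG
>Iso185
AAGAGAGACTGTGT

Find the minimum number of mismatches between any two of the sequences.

Pairwise Hamming distances:
  Iso76 vs Iso170: 3
  Iso76 vs Iso185: 2
  Iso170 vs Iso185: 5
The smallest is 2, between Iso76 and Iso185.

2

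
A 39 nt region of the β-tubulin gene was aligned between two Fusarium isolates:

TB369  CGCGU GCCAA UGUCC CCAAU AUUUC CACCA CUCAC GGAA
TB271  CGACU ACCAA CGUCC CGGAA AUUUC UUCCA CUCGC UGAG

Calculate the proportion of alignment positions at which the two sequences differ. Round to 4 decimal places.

0.3077

Differing sites — 3:C/A; 4:G/C; 6:G/A; 11:U/C; 17:C/G; 18:A/G; 20:U/A; 26:C/U; 27:A/U; 34:A/G; 36:G/U; 39:A/G.
There are 12 differences over 39 sites, so p = 12/39 = 0.3077.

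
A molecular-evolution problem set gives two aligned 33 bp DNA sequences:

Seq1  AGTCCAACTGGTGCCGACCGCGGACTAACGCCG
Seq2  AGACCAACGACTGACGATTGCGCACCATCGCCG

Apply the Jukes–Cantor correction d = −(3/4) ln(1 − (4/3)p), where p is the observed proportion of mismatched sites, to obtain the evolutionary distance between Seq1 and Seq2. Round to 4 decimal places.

0.3882

Mismatches occur at site 3 (T→A), site 9 (T→G), site 10 (G→A), site 11 (G→C), site 14 (C→A), site 18 (C→T), site 19 (C→T), site 23 (G→C), site 26 (T→C), site 28 (A→T).
p = 10/33 = 0.303030.
d = −0.75 · ln(1 − (4/3)·0.303030) = −0.75 · ln(0.595960) = −0.75 · (-0.517582) = 0.3882.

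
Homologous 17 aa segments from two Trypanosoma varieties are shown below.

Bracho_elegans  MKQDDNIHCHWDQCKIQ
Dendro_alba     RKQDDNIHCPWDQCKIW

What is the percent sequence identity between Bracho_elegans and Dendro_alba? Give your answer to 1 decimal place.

82.4%

Mismatches occur at site 1 (M/R), site 10 (H/P), site 17 (Q/W).
14 of the 17 sites match, so the percent identity is 14/17 × 100 = 82.4%.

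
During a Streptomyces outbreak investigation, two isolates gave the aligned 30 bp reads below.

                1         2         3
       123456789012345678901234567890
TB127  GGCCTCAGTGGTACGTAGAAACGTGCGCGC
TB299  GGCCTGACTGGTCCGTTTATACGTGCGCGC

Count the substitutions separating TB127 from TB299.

6

The sequences differ at positions 6 (C/G), 8 (G/C), 13 (A/C), 17 (A/T), 18 (G/T), 20 (A/T).
That gives 6 mismatches out of 30 aligned sites, so the Hamming distance is 6.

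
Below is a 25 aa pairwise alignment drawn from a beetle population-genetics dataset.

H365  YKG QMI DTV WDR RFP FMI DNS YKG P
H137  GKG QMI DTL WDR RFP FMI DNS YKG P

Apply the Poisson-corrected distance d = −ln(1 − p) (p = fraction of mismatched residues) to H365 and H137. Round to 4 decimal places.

0.0834

Mismatches occur at site 1 (Y→G), site 9 (V→L).
p = 2/25 = 0.080000.
d = −ln(1 − 0.080000) = −ln(0.920000) = 0.0834.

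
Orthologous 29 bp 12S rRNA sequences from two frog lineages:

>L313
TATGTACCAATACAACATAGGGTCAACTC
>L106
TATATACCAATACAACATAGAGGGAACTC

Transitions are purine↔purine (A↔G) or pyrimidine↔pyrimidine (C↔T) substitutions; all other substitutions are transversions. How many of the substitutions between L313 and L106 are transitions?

2

Mismatches occur at site 4 (G→A, transition), site 21 (G→A, transition), site 23 (T→G, transversion), site 24 (C→G, transversion).
Of the 4 differences, 2 transitions and 2 transversions, so the answer is 2.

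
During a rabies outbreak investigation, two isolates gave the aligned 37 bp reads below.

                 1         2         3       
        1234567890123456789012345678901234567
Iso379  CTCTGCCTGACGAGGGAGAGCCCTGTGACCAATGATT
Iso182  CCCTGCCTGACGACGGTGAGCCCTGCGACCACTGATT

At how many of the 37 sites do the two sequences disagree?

5

The sequences differ at positions 2 (T/C), 14 (G/C), 17 (A/T), 26 (T/C), 32 (A/C).
That gives 5 mismatches out of 37 aligned sites, so the Hamming distance is 5.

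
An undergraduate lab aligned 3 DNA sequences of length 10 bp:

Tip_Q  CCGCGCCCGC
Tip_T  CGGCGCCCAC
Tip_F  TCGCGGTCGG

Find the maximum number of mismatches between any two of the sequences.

Pairwise Hamming distances:
  Tip_Q vs Tip_T: 2
  Tip_Q vs Tip_F: 4
  Tip_T vs Tip_F: 6
The largest is 6, between Tip_T and Tip_F.

6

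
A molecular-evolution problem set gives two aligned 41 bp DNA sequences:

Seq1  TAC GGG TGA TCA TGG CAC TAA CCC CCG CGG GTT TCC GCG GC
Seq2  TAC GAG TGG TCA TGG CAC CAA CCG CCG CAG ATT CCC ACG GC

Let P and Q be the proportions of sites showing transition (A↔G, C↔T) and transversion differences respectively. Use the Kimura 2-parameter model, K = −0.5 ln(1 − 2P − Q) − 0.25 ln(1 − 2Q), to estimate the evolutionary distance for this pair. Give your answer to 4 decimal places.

0.2402

Mismatches occur at site 5 (G→A, transition), site 9 (A→G, transition), site 19 (T→C, transition), site 24 (C→G, transversion), site 29 (G→A, transition), site 31 (G→A, transition), site 34 (T→C, transition), site 37 (G→A, transition).
Of the 8 differences, 7 transitions and 1 transversion over 41 sites: P = 7/41 = 0.170732, Q = 1/41 = 0.024390.
d = −0.5·ln(0.634146) − 0.25·ln(0.951220) = −0.5·(-0.455476) − 0.25·(-0.050010) = 0.2402.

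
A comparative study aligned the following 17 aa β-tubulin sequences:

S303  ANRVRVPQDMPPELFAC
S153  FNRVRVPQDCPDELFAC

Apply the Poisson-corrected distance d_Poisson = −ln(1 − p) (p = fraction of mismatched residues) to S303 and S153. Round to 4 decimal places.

Mismatches occur at site 1 (A→F), site 10 (M→C), site 12 (P→D).
p = 3/17 = 0.176471.
d = −ln(1 − 0.176471) = −ln(0.823529) = 0.1942.

0.1942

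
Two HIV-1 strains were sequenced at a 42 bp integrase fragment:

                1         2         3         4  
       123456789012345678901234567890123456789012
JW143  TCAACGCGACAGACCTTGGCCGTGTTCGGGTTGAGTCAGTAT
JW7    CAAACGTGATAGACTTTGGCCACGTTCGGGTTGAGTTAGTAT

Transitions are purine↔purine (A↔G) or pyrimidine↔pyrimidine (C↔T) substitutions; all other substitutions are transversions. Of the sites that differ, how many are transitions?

Differing sites — 1:T/C (Ti); 2:C/A (Tv); 7:C/T (Ti); 10:C/T (Ti); 15:C/T (Ti); 22:G/A (Ti); 23:T/C (Ti); 37:C/T (Ti).
Of the 8 differences, 7 transitions and 1 transversion, so the answer is 7.

7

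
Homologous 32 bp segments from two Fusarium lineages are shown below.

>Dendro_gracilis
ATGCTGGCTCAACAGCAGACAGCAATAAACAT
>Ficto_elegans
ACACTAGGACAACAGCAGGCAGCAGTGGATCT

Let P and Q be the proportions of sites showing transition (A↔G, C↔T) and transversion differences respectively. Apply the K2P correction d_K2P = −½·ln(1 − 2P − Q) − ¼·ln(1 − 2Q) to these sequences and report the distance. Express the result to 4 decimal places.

The sequences differ at positions 2 (T/C, transition), 3 (G/A, transition), 6 (G/A, transition), 8 (C/G, transversion), 9 (T/A, transversion), 19 (A/G, transition), 25 (A/G, transition), 27 (A/G, transition), 28 (A/G, transition), 30 (C/T, transition), 31 (A/C, transversion).
Of the 11 differences, 8 transitions and 3 transversions over 32 sites: P = 8/32 = 0.250000, Q = 3/32 = 0.093750.
d = −0.5·ln(0.406250) − 0.25·ln(0.812500) = −0.5·(-0.900787) − 0.25·(-0.207639) = 0.5023.

0.5023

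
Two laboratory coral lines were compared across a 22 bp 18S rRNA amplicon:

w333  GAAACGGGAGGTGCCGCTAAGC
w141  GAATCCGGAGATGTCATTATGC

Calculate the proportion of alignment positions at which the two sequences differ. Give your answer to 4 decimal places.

Mismatches occur at site 4 (A↔T), site 6 (G↔C), site 11 (G↔A), site 14 (C↔T), site 16 (G↔A), site 17 (C↔T), site 20 (A↔T).
There are 7 differences over 22 sites, so p = 7/22 = 0.3182.

0.3182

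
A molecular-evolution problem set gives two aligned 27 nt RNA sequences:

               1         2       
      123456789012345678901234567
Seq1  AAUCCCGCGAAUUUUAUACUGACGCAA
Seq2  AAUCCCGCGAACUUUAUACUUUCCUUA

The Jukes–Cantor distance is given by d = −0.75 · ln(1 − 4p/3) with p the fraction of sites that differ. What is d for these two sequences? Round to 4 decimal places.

0.2635

Differing sites — 12:U/C; 21:G/U; 22:A/U; 24:G/C; 25:C/U; 26:A/U.
p = 6/27 = 0.222222.
d = −0.75 · ln(1 − (4/3)·0.222222) = −0.75 · ln(0.703704) = −0.75 · (-0.351397) = 0.2635.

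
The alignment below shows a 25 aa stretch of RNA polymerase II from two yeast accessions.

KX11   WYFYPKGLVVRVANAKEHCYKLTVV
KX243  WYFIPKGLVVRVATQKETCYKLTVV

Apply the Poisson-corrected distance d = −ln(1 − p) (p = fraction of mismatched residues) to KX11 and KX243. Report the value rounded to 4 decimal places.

The sequences differ at positions 4 (Y/I), 14 (N/T), 15 (A/Q), 18 (H/T).
p = 4/25 = 0.160000.
d = −ln(1 − 0.160000) = −ln(0.840000) = 0.1744.

0.1744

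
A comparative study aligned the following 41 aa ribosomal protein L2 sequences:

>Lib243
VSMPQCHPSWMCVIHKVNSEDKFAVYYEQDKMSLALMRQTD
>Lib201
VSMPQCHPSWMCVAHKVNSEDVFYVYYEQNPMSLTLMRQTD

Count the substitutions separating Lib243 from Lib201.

6

The sequences differ at positions 14 (I/A), 22 (K/V), 24 (A/Y), 30 (D/N), 31 (K/P), 35 (A/T).
That gives 6 mismatches out of 41 aligned sites, so the Hamming distance is 6.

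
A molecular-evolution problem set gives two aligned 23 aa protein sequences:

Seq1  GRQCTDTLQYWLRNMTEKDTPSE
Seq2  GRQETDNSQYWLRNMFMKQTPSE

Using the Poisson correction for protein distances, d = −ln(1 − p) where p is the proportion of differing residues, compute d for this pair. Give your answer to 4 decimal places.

Differing sites — 4:C/E; 7:T/N; 8:L/S; 16:T/F; 17:E/M; 19:D/Q.
p = 6/23 = 0.260870.
d = −ln(1 − 0.260870) = −ln(0.739130) = 0.3023.

0.3023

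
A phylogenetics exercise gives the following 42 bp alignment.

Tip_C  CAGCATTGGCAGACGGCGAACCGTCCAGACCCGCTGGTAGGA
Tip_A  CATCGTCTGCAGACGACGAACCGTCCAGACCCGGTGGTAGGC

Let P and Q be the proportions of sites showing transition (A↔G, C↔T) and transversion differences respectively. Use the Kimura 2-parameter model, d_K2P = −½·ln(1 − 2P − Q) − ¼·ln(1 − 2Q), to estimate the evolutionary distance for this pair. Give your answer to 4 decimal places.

0.1888

Differing sites — 3:G/T (Tv); 5:A/G (Ti); 7:T/C (Ti); 8:G/T (Tv); 16:G/A (Ti); 34:C/G (Tv); 42:A/C (Tv).
Of the 7 differences, 3 transitions and 4 transversions over 42 sites: P = 3/42 = 0.071429, Q = 4/42 = 0.095238.
d = −0.5·ln(0.761904) − 0.25·ln(0.809524) = −0.5·(-0.271935) − 0.25·(-0.211309) = 0.1888.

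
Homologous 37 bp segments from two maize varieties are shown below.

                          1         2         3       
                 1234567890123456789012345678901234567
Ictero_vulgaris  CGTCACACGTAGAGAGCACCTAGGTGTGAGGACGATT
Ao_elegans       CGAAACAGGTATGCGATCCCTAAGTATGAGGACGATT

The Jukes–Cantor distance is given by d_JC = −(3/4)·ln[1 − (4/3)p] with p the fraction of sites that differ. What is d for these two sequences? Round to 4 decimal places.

0.4248

Mismatches occur at site 3 (T/A), site 4 (C/A), site 8 (C/G), site 12 (G/T), site 13 (A/G), site 14 (G/C), site 15 (A/G), site 16 (G/A), site 17 (C/T), site 18 (A/C), site 23 (G/A), site 26 (G/A).
p = 12/37 = 0.324324.
d = −0.75 · ln(1 − (4/3)·0.324324) = −0.75 · ln(0.567568) = −0.75 · (-0.566395) = 0.4248.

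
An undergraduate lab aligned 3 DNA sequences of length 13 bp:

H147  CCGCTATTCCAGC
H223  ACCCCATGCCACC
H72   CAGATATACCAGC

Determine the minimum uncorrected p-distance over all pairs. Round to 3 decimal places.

Pairwise Hamming distances:
  H147 vs H223: 5
  H147 vs H72: 3
  H223 vs H72: 7
The smallest is 3 mismatches, between H147 and H72; p = 3/13 = 0.231.

0.231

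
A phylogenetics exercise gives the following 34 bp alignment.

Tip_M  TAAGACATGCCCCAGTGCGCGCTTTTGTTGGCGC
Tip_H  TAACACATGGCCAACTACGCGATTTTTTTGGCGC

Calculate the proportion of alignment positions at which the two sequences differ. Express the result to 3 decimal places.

Mismatches occur at site 4 (G/C), site 10 (C/G), site 13 (C/A), site 15 (G/C), site 17 (G/A), site 22 (C/A), site 27 (G/T).
There are 7 differences over 34 sites, so p = 7/34 = 0.206.

0.206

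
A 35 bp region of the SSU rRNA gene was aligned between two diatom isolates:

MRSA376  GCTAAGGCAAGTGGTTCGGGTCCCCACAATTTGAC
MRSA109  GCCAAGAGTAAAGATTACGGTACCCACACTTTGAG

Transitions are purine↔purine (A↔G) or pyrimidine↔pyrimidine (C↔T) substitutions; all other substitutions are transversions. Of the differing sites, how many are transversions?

Mismatches occur at site 3 (T/C, transition), site 7 (G/A, transition), site 8 (C/G, transversion), site 9 (A/T, transversion), site 11 (G/A, transition), site 12 (T/A, transversion), site 14 (G/A, transition), site 17 (C/A, transversion), site 18 (G/C, transversion), site 22 (C/A, transversion), site 29 (A/C, transversion), site 35 (C/G, transversion).
Of the 12 differences, 4 transitions and 8 transversions, so the answer is 8.

8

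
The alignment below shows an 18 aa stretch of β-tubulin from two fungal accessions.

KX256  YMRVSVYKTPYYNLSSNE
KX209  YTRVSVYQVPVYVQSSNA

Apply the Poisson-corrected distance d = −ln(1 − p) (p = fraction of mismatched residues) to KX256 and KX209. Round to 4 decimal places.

The sequences differ at positions 2 (M/T), 8 (K/Q), 9 (T/V), 11 (Y/V), 13 (N/V), 14 (L/Q), 18 (E/A).
p = 7/18 = 0.388889.
d = −ln(1 − 0.388889) = −ln(0.611111) = 0.4925.

0.4925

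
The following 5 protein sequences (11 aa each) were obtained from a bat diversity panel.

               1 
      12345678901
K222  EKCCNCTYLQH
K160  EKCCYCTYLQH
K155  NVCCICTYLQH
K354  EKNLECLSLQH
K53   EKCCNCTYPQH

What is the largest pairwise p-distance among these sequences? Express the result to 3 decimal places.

Pairwise Hamming distances:
  K222 vs K160: 1
  K222 vs K155: 3
  K222 vs K354: 5
  K222 vs K53: 1
  K160 vs K155: 3
  K160 vs K354: 5
  K160 vs K53: 2
  K155 vs K354: 7
  K155 vs K53: 4
  K354 vs K53: 6
The largest is 7 mismatches, between K155 and K354; p = 7/11 = 0.636.

0.636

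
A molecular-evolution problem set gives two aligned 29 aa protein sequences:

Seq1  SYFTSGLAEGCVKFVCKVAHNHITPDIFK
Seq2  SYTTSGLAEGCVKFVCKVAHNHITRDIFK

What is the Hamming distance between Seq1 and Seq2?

Mismatches occur at site 3 (F→T), site 25 (P→R).
That gives 2 mismatches out of 29 aligned sites, so the Hamming distance is 2.

2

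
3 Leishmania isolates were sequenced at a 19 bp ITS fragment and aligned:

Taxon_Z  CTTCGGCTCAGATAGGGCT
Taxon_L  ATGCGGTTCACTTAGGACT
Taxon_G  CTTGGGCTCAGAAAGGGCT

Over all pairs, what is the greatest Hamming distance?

8

Pairwise Hamming distances:
  Taxon_Z vs Taxon_L: 6
  Taxon_Z vs Taxon_G: 2
  Taxon_L vs Taxon_G: 8
The largest is 8, between Taxon_L and Taxon_G.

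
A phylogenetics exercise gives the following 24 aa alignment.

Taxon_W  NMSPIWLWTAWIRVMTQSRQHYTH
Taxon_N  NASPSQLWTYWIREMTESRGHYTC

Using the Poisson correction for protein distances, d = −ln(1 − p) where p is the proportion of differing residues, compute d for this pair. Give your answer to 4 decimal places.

0.4055

Mismatches occur at site 2 (M/A), site 5 (I/S), site 6 (W/Q), site 10 (A/Y), site 14 (V/E), site 17 (Q/E), site 20 (Q/G), site 24 (H/C).
p = 8/24 = 0.333333.
d = −ln(1 − 0.333333) = −ln(0.666667) = 0.4055.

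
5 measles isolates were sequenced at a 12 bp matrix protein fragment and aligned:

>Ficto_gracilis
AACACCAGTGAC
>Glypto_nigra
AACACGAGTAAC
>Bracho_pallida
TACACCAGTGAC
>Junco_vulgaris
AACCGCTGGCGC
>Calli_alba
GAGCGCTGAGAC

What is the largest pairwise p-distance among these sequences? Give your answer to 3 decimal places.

0.667

Pairwise Hamming distances:
  Ficto_gracilis vs Glypto_nigra: 2
  Ficto_gracilis vs Bracho_pallida: 1
  Ficto_gracilis vs Junco_vulgaris: 6
  Ficto_gracilis vs Calli_alba: 6
  Glypto_nigra vs Bracho_pallida: 3
  Glypto_nigra vs Junco_vulgaris: 7
  Glypto_nigra vs Calli_alba: 8
  Bracho_pallida vs Junco_vulgaris: 7
  Bracho_pallida vs Calli_alba: 6
  Junco_vulgaris vs Calli_alba: 5
The largest is 8 mismatches, between Glypto_nigra and Calli_alba; p = 8/12 = 0.667.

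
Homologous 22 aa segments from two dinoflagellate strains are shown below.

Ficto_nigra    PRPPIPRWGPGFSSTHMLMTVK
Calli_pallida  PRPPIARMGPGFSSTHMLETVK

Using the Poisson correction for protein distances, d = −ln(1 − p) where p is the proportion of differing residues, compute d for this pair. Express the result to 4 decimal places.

Mismatches occur at site 6 (P↔A), site 8 (W↔M), site 19 (M↔E).
p = 3/22 = 0.136364.
d = −ln(1 − 0.136364) = −ln(0.863636) = 0.1466.

0.1466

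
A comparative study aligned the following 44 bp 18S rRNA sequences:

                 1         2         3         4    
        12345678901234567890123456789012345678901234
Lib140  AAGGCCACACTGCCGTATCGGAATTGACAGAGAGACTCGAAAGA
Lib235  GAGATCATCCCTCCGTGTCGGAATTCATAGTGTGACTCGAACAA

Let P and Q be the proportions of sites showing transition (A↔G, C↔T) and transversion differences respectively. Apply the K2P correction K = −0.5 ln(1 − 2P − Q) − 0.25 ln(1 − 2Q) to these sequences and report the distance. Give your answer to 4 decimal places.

0.4262

Differing sites — 1:A/G (Ti); 4:G/A (Ti); 5:C/T (Ti); 8:C/T (Ti); 9:A/C (Tv); 11:T/C (Ti); 12:G/T (Tv); 17:A/G (Ti); 26:G/C (Tv); 28:C/T (Ti); 31:A/T (Tv); 33:A/T (Tv); 42:A/C (Tv); 43:G/A (Ti).
Of the 14 differences, 8 transitions and 6 transversions over 44 sites: P = 8/44 = 0.181818, Q = 6/44 = 0.136364.
d = −0.5·ln(0.500000) − 0.25·ln(0.727272) = −0.5·(-0.693147) − 0.25·(-0.318455) = 0.4262.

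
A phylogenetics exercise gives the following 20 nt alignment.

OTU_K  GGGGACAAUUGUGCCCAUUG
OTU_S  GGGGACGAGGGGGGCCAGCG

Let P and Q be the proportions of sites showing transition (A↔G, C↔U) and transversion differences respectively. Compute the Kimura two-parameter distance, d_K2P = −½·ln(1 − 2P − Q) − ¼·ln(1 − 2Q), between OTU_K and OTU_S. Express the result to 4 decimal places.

Differing sites — 7:A/G (Ti); 9:U/G (Tv); 10:U/G (Tv); 12:U/G (Tv); 14:C/G (Tv); 18:U/G (Tv); 19:U/C (Ti).
Of the 7 differences, 2 transitions and 5 transversions over 20 sites: P = 2/20 = 0.100000, Q = 5/20 = 0.250000.
d = −0.5·ln(0.550000) − 0.25·ln(0.500000) = −0.5·(-0.597837) − 0.25·(-0.693147) = 0.4722.

0.4722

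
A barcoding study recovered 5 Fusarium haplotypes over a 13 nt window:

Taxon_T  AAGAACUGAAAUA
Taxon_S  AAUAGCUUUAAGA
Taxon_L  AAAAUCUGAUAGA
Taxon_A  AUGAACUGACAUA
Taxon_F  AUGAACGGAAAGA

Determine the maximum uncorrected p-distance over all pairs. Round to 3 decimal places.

0.538

Pairwise Hamming distances:
  Taxon_T vs Taxon_S: 5
  Taxon_T vs Taxon_L: 4
  Taxon_T vs Taxon_A: 2
  Taxon_T vs Taxon_F: 3
  Taxon_S vs Taxon_L: 5
  Taxon_S vs Taxon_A: 7
  Taxon_S vs Taxon_F: 6
  Taxon_L vs Taxon_A: 5
  Taxon_L vs Taxon_F: 5
  Taxon_A vs Taxon_F: 3
The largest is 7 mismatches, between Taxon_S and Taxon_A; p = 7/13 = 0.538.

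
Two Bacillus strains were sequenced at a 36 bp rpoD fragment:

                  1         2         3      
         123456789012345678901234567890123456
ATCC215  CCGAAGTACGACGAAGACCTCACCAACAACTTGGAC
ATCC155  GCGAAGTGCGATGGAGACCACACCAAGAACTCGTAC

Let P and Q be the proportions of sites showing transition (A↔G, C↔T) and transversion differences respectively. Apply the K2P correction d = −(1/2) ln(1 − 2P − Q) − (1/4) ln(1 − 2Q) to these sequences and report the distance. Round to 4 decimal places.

Differing sites — 1:C/G (Tv); 8:A/G (Ti); 12:C/T (Ti); 14:A/G (Ti); 20:T/A (Tv); 27:C/G (Tv); 32:T/C (Ti); 34:G/T (Tv).
Of the 8 differences, 4 transitions and 4 transversions over 36 sites: P = 4/36 = 0.111111, Q = 4/36 = 0.111111.
d = −0.5·ln(0.666667) − 0.25·ln(0.777778) = −0.5·(-0.405465) − 0.25·(-0.251314) = 0.2656.

0.2656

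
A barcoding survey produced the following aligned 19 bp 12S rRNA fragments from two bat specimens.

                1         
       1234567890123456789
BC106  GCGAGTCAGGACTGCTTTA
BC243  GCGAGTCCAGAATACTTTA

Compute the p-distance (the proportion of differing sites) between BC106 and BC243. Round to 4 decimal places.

The sequences differ at positions 8 (A/C), 9 (G/A), 12 (C/A), 14 (G/A).
There are 4 differences over 19 sites, so p = 4/19 = 0.2105.

0.2105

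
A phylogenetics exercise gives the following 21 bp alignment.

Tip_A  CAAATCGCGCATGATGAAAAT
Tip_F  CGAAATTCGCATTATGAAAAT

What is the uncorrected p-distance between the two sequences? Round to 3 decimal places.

0.238

The sequences differ at positions 2 (A/G), 5 (T/A), 6 (C/T), 7 (G/T), 13 (G/T).
There are 5 differences over 21 sites, so p = 5/21 = 0.238.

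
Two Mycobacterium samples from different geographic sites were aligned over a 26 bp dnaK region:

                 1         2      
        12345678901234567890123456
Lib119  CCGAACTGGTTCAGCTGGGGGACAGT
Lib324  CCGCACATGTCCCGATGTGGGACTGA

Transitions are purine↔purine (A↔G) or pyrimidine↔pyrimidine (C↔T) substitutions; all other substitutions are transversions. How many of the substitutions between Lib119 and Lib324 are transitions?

1

Mismatches occur at site 4 (A/C, transversion), site 7 (T/A, transversion), site 8 (G/T, transversion), site 11 (T/C, transition), site 13 (A/C, transversion), site 15 (C/A, transversion), site 18 (G/T, transversion), site 24 (A/T, transversion), site 26 (T/A, transversion).
Of the 9 differences, 1 transition and 8 transversions, so the answer is 1.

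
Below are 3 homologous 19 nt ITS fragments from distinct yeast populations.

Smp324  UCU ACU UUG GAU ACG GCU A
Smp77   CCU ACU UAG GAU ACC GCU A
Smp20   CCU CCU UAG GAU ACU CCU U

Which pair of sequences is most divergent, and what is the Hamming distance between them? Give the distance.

6

Pairwise Hamming distances:
  Smp324 vs Smp77: 3
  Smp324 vs Smp20: 6
  Smp77 vs Smp20: 4
The largest is 6, between Smp324 and Smp20.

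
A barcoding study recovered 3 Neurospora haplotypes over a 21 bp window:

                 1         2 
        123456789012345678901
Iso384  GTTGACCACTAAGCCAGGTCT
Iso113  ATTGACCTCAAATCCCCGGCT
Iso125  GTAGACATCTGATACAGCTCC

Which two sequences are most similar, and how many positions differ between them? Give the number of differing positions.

Pairwise Hamming distances:
  Iso384 vs Iso113: 7
  Iso384 vs Iso125: 8
  Iso113 vs Iso125: 11
The smallest is 7, between Iso384 and Iso113.

7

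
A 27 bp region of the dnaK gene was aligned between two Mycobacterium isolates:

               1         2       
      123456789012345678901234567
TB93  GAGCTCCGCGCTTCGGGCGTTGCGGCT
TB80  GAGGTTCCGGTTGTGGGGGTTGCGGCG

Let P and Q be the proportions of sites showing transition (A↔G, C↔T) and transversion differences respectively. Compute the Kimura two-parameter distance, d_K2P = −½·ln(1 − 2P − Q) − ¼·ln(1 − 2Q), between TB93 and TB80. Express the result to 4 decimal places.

The sequences differ at positions 4 (C/G, transversion), 6 (C/T, transition), 8 (G/C, transversion), 9 (C/G, transversion), 11 (C/T, transition), 13 (T/G, transversion), 14 (C/T, transition), 18 (C/G, transversion), 27 (T/G, transversion).
Of the 9 differences, 3 transitions and 6 transversions over 27 sites: P = 3/27 = 0.111111, Q = 6/27 = 0.222222.
d = −0.5·ln(0.555556) − 0.25·ln(0.555556) = −0.5·(-0.587786) − 0.25·(-0.587786) = 0.4408.

0.4408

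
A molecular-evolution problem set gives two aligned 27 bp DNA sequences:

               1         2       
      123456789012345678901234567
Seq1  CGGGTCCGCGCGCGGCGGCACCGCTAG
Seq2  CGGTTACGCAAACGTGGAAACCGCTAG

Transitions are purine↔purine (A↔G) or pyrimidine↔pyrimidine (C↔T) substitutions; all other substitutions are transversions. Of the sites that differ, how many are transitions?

Differing sites — 4:G/T (Tv); 6:C/A (Tv); 10:G/A (Ti); 11:C/A (Tv); 12:G/A (Ti); 15:G/T (Tv); 16:C/G (Tv); 18:G/A (Ti); 19:C/A (Tv).
Of the 9 differences, 3 transitions and 6 transversions, so the answer is 3.

3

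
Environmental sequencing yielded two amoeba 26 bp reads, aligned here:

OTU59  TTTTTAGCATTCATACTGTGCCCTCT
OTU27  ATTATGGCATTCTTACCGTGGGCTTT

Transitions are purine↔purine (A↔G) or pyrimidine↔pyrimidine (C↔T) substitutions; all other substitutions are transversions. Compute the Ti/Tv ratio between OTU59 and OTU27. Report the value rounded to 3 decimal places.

0.600

Differing sites — 1:T/A (Tv); 4:T/A (Tv); 6:A/G (Ti); 13:A/T (Tv); 17:T/C (Ti); 21:C/G (Tv); 22:C/G (Tv); 25:C/T (Ti).
Of the 8 differences, 3 transitions and 5 transversions, so Ti/Tv = 3/5 = 0.600.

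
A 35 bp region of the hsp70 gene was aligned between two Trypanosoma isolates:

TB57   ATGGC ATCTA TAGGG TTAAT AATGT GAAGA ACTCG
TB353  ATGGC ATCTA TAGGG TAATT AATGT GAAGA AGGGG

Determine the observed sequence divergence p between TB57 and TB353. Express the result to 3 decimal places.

Mismatches occur at site 17 (T/A), site 19 (A/T), site 32 (C/G), site 33 (T/G), site 34 (C/G).
There are 5 differences over 35 sites, so p = 5/35 = 0.143.

0.143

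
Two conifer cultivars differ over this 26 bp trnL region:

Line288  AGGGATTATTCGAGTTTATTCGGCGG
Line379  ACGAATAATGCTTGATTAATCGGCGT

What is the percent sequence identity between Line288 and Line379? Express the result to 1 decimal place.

65.4%

Mismatches occur at site 2 (G/C), site 4 (G/A), site 7 (T/A), site 10 (T/G), site 12 (G/T), site 13 (A/T), site 15 (T/A), site 19 (T/A), site 26 (G/T).
17 of the 26 sites match, so the percent identity is 17/26 × 100 = 65.4%.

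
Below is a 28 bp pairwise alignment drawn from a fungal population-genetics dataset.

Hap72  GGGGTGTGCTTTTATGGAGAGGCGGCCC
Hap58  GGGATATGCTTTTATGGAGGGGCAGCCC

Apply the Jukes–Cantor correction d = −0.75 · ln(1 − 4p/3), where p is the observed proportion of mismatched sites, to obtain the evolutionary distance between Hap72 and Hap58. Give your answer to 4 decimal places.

0.1585

Differing sites — 4:G/A; 6:G/A; 20:A/G; 24:G/A.
p = 4/28 = 0.142857.
d = −0.75 · ln(1 − (4/3)·0.142857) = −0.75 · ln(0.809524) = −0.75 · (-0.211309) = 0.1585.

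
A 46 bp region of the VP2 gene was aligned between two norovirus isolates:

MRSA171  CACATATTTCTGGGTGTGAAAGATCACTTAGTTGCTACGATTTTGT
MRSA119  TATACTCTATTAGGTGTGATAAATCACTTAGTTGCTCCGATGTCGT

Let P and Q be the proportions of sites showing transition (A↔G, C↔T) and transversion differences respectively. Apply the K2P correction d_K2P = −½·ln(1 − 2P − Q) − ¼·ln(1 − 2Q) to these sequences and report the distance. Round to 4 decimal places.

The sequences differ at positions 1 (C/T, transition), 3 (C/T, transition), 5 (T/C, transition), 6 (A/T, transversion), 7 (T/C, transition), 9 (T/A, transversion), 10 (C/T, transition), 12 (G/A, transition), 20 (A/T, transversion), 22 (G/A, transition), 37 (A/C, transversion), 42 (T/G, transversion), 44 (T/C, transition).
Of the 13 differences, 8 transitions and 5 transversions over 46 sites: P = 8/46 = 0.173913, Q = 5/46 = 0.108696.
d = −0.5·ln(0.543478) − 0.25·ln(0.782608) = −0.5·(-0.609766) − 0.25·(-0.245123) = 0.3662.

0.3662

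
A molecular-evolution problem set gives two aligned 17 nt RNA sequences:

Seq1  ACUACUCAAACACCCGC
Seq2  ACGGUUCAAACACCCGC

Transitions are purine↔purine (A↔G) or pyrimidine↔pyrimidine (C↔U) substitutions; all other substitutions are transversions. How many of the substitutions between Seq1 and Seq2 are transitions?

Mismatches occur at site 3 (U→G, transversion), site 4 (A→G, transition), site 5 (C→U, transition).
Of the 3 differences, 2 transitions and 1 transversion, so the answer is 2.

2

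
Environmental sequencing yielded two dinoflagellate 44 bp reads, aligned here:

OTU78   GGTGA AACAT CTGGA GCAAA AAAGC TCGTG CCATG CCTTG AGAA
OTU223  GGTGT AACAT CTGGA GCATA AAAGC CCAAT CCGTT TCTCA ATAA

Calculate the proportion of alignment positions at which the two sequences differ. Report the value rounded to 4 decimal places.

The sequences differ at positions 5 (A/T), 19 (A/T), 26 (T/C), 28 (G/A), 29 (T/A), 30 (G/T), 33 (A/G), 35 (G/T), 36 (C/T), 39 (T/C), 40 (G/A), 42 (G/T).
There are 12 differences over 44 sites, so p = 12/44 = 0.2727.

0.2727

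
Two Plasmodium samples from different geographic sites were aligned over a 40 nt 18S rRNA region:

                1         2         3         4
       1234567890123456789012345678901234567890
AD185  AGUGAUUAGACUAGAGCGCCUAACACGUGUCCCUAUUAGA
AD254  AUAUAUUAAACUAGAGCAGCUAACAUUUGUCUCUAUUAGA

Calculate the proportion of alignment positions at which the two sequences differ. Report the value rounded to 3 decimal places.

The sequences differ at positions 2 (G/U), 3 (U/A), 4 (G/U), 9 (G/A), 18 (G/A), 19 (C/G), 26 (C/U), 27 (G/U), 32 (C/U).
There are 9 differences over 40 sites, so p = 9/40 = 0.225.

0.225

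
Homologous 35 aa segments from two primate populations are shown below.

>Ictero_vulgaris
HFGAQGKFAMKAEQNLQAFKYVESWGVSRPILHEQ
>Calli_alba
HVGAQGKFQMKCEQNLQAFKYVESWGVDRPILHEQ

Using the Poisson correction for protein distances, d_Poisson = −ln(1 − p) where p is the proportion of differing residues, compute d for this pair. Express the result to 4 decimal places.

Differing sites — 2:F/V; 9:A/Q; 12:A/C; 28:S/D.
p = 4/35 = 0.114286.
d = −ln(1 − 0.114286) = −ln(0.885714) = 0.1214.

0.1214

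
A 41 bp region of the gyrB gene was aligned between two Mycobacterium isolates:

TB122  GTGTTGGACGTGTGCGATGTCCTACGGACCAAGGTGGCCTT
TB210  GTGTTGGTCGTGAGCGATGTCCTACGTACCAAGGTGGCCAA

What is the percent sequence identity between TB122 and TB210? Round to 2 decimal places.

Differing sites — 8:A/T; 13:T/A; 27:G/T; 40:T/A; 41:T/A.
36 of the 41 sites match, so the percent identity is 36/41 × 100 = 87.80%.

87.80%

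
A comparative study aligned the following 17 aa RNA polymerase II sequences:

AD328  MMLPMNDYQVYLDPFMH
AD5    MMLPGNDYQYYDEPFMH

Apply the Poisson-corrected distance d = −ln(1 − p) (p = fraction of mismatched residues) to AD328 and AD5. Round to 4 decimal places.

0.2683

Mismatches occur at site 5 (M→G), site 10 (V→Y), site 12 (L→D), site 13 (D→E).
p = 4/17 = 0.235294.
d = −ln(1 − 0.235294) = −ln(0.764706) = 0.2683.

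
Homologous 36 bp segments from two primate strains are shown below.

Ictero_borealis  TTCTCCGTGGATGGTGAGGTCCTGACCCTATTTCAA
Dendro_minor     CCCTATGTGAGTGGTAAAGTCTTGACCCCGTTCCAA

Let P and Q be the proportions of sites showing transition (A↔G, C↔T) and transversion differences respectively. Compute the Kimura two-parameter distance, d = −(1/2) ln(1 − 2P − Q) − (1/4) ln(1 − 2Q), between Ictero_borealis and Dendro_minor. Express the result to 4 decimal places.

0.5236

The sequences differ at positions 1 (T/C, transition), 2 (T/C, transition), 5 (C/A, transversion), 6 (C/T, transition), 10 (G/A, transition), 11 (A/G, transition), 16 (G/A, transition), 18 (G/A, transition), 22 (C/T, transition), 29 (T/C, transition), 30 (A/G, transition), 33 (T/C, transition).
Of the 12 differences, 11 transitions and 1 transversion over 36 sites: P = 11/36 = 0.305556, Q = 1/36 = 0.027778.
d = −0.5·ln(0.361110) − 0.25·ln(0.944444) = −0.5·(-1.018573) − 0.25·(-0.057159) = 0.5236.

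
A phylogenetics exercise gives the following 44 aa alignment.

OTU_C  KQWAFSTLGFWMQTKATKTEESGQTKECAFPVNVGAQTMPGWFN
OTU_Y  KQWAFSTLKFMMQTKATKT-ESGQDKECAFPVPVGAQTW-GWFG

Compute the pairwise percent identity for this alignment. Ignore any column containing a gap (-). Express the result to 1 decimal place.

Excluding the 2 gap columns leaves 42 comparable sites.
Differing sites — 9:G/K; 11:W/M; 25:T/D; 33:N/P; 39:M/W; 44:N/G.
36 of the 42 comparable sites match, so the percent identity is 36/42 × 100 = 85.7%.

85.7%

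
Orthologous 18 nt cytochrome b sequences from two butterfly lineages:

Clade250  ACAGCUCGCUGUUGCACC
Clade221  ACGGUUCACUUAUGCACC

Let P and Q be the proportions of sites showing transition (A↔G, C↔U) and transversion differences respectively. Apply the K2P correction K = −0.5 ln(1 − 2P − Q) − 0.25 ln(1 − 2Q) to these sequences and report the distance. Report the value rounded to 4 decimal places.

0.3567

Mismatches occur at site 3 (A→G, transition), site 5 (C→U, transition), site 8 (G→A, transition), site 11 (G→U, transversion), site 12 (U→A, transversion).
Of the 5 differences, 3 transitions and 2 transversions over 18 sites: P = 3/18 = 0.166667, Q = 2/18 = 0.111111.
d = −0.5·ln(0.555555) − 0.25·ln(0.777778) = −0.5·(-0.587788) − 0.25·(-0.251314) = 0.3567.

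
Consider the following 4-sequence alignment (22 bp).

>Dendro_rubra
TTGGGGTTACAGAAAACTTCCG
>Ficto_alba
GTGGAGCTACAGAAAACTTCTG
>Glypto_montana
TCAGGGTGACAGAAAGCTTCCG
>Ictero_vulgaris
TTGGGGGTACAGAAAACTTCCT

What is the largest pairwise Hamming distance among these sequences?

Pairwise Hamming distances:
  Dendro_rubra vs Ficto_alba: 4
  Dendro_rubra vs Glypto_montana: 4
  Dendro_rubra vs Ictero_vulgaris: 2
  Ficto_alba vs Glypto_montana: 8
  Ficto_alba vs Ictero_vulgaris: 5
  Glypto_montana vs Ictero_vulgaris: 6
The largest is 8, between Ficto_alba and Glypto_montana.

8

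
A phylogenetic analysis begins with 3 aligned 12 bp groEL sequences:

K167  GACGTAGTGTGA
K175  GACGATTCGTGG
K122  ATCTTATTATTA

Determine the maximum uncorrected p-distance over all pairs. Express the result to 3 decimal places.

0.750

Pairwise Hamming distances:
  K167 vs K175: 5
  K167 vs K122: 6
  K175 vs K122: 9
The largest is 9 mismatches, between K175 and K122; p = 9/12 = 0.750.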